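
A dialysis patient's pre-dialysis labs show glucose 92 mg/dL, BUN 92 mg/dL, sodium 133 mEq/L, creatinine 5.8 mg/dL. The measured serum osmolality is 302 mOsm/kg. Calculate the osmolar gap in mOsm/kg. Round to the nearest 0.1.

-2.0 mOsm/kg

Calculated osmolality = 2·Na + glucose/18 + BUN/2.8
= 2·133 + 92/18 + 92/2.8
= 266 + 5.11 + 32.86
= 303.97 mOsm/kg ≈ 304.0 mOsm/kg
Osmolar gap = measured − calculated = 302 − 304.0 = -2.0 mOsm/kg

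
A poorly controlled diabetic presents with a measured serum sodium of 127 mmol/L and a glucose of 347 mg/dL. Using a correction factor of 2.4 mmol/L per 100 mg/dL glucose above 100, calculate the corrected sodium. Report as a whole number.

133 mmol/L

Corrected Na = measured Na + 2.4 · (glucose − 100)/100
= 127 + 2.4 · (347 − 100)/100
= 127 + 5.9
= 132.9 mmol/L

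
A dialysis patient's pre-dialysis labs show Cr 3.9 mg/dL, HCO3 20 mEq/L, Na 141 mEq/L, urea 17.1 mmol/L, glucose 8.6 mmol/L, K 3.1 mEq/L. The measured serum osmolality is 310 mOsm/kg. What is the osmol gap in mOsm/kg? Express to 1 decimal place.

Calculated osmolality = 2·Na + glucose + urea
= 2·141 + 8.6 + 17.1
= 282 + 8.60 + 17.10
= 307.7 mOsm/kg ≈ 307.7 mOsm/kg
Osmolar gap = measured − calculated = 310 − 307.7 = 2.3 mOsm/kg

2.3 mOsm/kg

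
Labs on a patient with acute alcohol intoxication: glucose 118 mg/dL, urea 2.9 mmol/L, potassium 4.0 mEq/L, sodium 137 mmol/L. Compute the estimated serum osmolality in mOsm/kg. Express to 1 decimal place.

283.5 mOsm/kg

Calculated osmolality = 2·Na + glucose/18 + urea
= 2·137 + 118/18 + 2.9
= 274 + 6.56 + 2.90
= 283.46 mOsm/kg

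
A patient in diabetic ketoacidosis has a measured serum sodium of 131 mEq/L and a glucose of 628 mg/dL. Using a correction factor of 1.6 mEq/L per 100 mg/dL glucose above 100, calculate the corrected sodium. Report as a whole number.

Corrected Na = measured Na + 1.6 · (glucose − 100)/100
= 131 + 1.6 · (628 − 100)/100
= 131 + 8.4
= 139.4 mEq/L

139 mEq/L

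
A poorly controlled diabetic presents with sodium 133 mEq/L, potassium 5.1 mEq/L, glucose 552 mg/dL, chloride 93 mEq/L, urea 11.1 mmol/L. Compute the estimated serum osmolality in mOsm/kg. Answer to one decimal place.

307.8 mOsm/kg

Calculated osmolality = 2·Na + glucose/18 + urea
= 2·133 + 552/18 + 11.1
= 266 + 30.67 + 11.10
= 307.77 mOsm/kg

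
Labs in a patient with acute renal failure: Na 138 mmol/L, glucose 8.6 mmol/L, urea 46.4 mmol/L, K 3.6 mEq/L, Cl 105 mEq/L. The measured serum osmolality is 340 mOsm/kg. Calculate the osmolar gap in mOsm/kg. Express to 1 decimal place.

9.0 mOsm/kg

Calculated osmolality = 2·Na + glucose + urea
= 2·138 + 8.6 + 46.4
= 276 + 8.60 + 46.40
= 331 mOsm/kg ≈ 331.0 mOsm/kg
Osmolar gap = measured − calculated = 340 − 331.0 = 9.0 mOsm/kg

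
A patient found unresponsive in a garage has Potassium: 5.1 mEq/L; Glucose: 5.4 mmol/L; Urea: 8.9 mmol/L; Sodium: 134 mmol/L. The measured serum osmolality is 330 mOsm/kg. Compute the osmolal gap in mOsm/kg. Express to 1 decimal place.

Calculated osmolality = 2·Na + glucose + urea
= 2·134 + 5.4 + 8.9
= 268 + 5.40 + 8.90
= 282.3 mOsm/kg ≈ 282.3 mOsm/kg
Osmolar gap = measured − calculated = 330 − 282.3 = 47.7 mOsm/kg

47.7 mOsm/kg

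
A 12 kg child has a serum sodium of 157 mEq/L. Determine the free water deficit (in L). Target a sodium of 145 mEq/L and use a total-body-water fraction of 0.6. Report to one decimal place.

TBW = 0.6 · 12 = 7.2 L
Free water deficit = TBW · (Na/145 − 1)
= 7.2 · (157/145 − 1)
= 7.2 · 0.0828
= 0.6 L

0.6 L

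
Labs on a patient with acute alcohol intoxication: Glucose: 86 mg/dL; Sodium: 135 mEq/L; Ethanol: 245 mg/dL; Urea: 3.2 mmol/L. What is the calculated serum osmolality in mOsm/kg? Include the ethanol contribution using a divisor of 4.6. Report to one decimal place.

331.2 mOsm/kg

Calculated osmolality = 2·Na + glucose/18 + urea + ethanol/4.6
= 2·135 + 86/18 + 3.2 + 245/4.6
= 270 + 4.78 + 3.20 + 53.26
= 331.24 mOsm/kg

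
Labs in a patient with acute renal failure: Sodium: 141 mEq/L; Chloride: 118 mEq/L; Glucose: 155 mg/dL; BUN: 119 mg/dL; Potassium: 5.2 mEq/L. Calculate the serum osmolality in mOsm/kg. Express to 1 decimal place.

Calculated osmolality = 2·Na + glucose/18 + BUN/2.8
= 2·141 + 155/18 + 119/2.8
= 282 + 8.61 + 42.50
= 333.11 mOsm/kg

333.1 mOsm/kg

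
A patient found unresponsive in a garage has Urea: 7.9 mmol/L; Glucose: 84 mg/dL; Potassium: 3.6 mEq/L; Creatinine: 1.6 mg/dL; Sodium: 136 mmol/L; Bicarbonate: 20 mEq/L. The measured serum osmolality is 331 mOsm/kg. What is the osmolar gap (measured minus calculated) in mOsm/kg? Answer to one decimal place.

46.4 mOsm/kg

Calculated osmolality = 2·Na + glucose/18 + urea
= 2·136 + 84/18 + 7.9
= 272 + 4.67 + 7.90
= 284.57 mOsm/kg ≈ 284.6 mOsm/kg
Osmolar gap = measured − calculated = 331 − 284.6 = 46.4 mOsm/kg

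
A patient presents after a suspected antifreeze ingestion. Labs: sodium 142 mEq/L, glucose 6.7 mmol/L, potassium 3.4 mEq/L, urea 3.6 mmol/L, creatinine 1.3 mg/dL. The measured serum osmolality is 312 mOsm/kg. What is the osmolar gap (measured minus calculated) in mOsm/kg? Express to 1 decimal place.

Calculated osmolality = 2·Na + glucose + urea
= 2·142 + 6.7 + 3.6
= 284 + 6.70 + 3.60
= 294.3 mOsm/kg ≈ 294.3 mOsm/kg
Osmolar gap = measured − calculated = 312 − 294.3 = 17.7 mOsm/kg

17.7 mOsm/kg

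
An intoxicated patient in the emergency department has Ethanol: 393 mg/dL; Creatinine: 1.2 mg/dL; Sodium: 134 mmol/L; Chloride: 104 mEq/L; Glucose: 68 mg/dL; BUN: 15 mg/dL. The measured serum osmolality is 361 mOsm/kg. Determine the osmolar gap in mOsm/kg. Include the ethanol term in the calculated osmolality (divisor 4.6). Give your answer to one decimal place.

Calculated osmolality = 2·Na + glucose/18 + BUN/2.8 + ethanol/4.6
= 2·134 + 68/18 + 15/2.8 + 393/4.6
= 268 + 3.78 + 5.36 + 85.43
= 362.57 mOsm/kg ≈ 362.6 mOsm/kg
Osmolar gap = measured − calculated = 361 − 362.6 = -1.6 mOsm/kg

-1.6 mOsm/kg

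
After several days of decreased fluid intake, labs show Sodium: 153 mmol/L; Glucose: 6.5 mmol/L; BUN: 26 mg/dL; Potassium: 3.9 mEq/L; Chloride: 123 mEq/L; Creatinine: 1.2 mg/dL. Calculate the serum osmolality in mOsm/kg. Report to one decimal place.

Calculated osmolality = 2·Na + glucose + BUN/2.8
= 2·153 + 6.5 + 26/2.8
= 306 + 6.50 + 9.29
= 321.79 mOsm/kg

321.8 mOsm/kg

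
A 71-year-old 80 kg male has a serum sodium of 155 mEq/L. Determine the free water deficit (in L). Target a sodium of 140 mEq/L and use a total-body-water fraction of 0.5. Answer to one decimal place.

4.3 L

TBW = 0.5 · 80 = 40 L
Free water deficit = TBW · (Na/140 − 1)
= 40 · (155/140 − 1)
= 40 · 0.1071
= 4.28 L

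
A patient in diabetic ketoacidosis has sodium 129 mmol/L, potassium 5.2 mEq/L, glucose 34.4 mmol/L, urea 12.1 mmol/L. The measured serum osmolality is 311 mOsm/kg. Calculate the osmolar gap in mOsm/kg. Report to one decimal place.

6.5 mOsm/kg

Calculated osmolality = 2·Na + glucose + urea
= 2·129 + 34.4 + 12.1
= 258 + 34.40 + 12.10
= 304.5 mOsm/kg ≈ 304.5 mOsm/kg
Osmolar gap = measured − calculated = 311 − 304.5 = 6.5 mOsm/kg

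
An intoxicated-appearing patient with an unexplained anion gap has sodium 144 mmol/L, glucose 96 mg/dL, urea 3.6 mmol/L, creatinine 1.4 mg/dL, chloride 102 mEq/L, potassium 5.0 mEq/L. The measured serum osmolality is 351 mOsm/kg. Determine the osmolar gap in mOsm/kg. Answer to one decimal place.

54.1 mOsm/kg

Calculated osmolality = 2·Na + glucose/18 + urea
= 2·144 + 96/18 + 3.6
= 288 + 5.33 + 3.60
= 296.93 mOsm/kg ≈ 296.9 mOsm/kg
Osmolar gap = measured − calculated = 351 − 296.9 = 54.1 mOsm/kg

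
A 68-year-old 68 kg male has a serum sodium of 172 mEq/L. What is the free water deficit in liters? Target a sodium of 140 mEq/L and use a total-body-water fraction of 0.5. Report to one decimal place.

7.8 L

TBW = 0.5 · 68 = 34 L
Free water deficit = TBW · (Na/140 − 1)
= 34 · (172/140 − 1)
= 34 · 0.2286
= 7.77 L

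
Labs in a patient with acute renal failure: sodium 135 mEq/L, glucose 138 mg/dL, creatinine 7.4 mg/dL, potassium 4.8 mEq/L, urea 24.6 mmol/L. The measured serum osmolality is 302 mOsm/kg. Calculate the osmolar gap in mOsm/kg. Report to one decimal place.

Calculated osmolality = 2·Na + glucose/18 + urea
= 2·135 + 138/18 + 24.6
= 270 + 7.67 + 24.60
= 302.27 mOsm/kg ≈ 302.3 mOsm/kg
Osmolar gap = measured − calculated = 302 − 302.3 = -0.3 mOsm/kg

-0.3 mOsm/kg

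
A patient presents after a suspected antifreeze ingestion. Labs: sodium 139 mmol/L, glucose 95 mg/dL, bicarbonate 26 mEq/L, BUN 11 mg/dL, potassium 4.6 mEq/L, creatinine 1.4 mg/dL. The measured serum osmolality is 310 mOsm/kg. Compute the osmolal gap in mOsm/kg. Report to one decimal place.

22.8 mOsm/kg

Calculated osmolality = 2·Na + glucose/18 + BUN/2.8
= 2·139 + 95/18 + 11/2.8
= 278 + 5.28 + 3.93
= 287.21 mOsm/kg ≈ 287.2 mOsm/kg
Osmolar gap = measured − calculated = 310 − 287.2 = 22.8 mOsm/kg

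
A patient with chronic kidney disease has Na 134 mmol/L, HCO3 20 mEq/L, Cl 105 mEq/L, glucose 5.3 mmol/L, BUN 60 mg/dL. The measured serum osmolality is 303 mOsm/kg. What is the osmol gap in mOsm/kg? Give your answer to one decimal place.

Calculated osmolality = 2·Na + glucose + BUN/2.8
= 2·134 + 5.3 + 60/2.8
= 268 + 5.30 + 21.43
= 294.73 mOsm/kg ≈ 294.7 mOsm/kg
Osmolar gap = measured − calculated = 303 − 294.7 = 8.3 mOsm/kg

8.3 mOsm/kg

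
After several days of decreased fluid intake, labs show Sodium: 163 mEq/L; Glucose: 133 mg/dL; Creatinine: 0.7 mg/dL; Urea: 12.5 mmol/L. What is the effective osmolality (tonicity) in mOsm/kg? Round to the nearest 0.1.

333.4 mOsm/kg

Effective osmolality excludes urea (freely permeant across cell membranes):
2·Na + glucose/18
= 2·163 + 133/18
= 326 + 7.39
= 333.39 mOsm/kg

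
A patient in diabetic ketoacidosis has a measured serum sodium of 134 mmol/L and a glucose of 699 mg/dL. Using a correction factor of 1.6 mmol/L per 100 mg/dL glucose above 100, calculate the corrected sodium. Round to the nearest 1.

Corrected Na = measured Na + 1.6 · (glucose − 100)/100
= 134 + 1.6 · (699 − 100)/100
= 134 + 9.6
= 143.6 mmol/L

144 mmol/L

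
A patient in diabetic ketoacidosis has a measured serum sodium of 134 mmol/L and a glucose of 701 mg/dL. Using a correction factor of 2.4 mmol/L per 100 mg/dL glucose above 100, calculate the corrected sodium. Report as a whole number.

148 mmol/L

Corrected Na = measured Na + 2.4 · (glucose − 100)/100
= 134 + 2.4 · (701 − 100)/100
= 134 + 14.4
= 148.4 mmol/L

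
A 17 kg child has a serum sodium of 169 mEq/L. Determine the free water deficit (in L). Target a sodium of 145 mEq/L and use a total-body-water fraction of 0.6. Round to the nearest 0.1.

TBW = 0.6 · 17 = 10.2 L
Free water deficit = TBW · (Na/145 − 1)
= 10.2 · (169/145 − 1)
= 10.2 · 0.1655
= 1.69 L

1.7 L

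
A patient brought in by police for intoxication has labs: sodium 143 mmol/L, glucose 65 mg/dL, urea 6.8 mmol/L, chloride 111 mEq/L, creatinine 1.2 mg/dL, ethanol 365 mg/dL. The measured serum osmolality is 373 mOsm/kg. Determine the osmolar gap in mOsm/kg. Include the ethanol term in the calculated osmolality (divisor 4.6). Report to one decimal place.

-2.8 mOsm/kg

Calculated osmolality = 2·Na + glucose/18 + urea + ethanol/4.6
= 2·143 + 65/18 + 6.8 + 365/4.6
= 286 + 3.61 + 6.80 + 79.35
= 375.76 mOsm/kg ≈ 375.8 mOsm/kg
Osmolar gap = measured − calculated = 373 − 375.8 = -2.8 mOsm/kg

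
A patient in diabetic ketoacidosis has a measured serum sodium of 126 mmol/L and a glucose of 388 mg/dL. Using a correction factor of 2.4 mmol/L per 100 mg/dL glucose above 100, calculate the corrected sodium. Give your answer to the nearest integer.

Corrected Na = measured Na + 2.4 · (glucose − 100)/100
= 126 + 2.4 · (388 − 100)/100
= 126 + 6.9
= 132.9 mmol/L

133 mmol/L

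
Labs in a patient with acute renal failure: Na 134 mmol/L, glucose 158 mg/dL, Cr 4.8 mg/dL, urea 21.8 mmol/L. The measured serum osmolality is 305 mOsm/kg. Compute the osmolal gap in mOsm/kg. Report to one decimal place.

Calculated osmolality = 2·Na + glucose/18 + urea
= 2·134 + 158/18 + 21.8
= 268 + 8.78 + 21.80
= 298.58 mOsm/kg ≈ 298.6 mOsm/kg
Osmolar gap = measured − calculated = 305 − 298.6 = 6.4 mOsm/kg

6.4 mOsm/kg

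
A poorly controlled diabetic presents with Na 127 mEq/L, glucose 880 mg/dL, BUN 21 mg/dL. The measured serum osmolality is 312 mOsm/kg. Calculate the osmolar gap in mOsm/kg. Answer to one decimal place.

Calculated osmolality = 2·Na + glucose/18 + BUN/2.8
= 2·127 + 880/18 + 21/2.8
= 254 + 48.89 + 7.50
= 310.39 mOsm/kg ≈ 310.4 mOsm/kg
Osmolar gap = measured − calculated = 312 − 310.4 = 1.6 mOsm/kg

1.6 mOsm/kg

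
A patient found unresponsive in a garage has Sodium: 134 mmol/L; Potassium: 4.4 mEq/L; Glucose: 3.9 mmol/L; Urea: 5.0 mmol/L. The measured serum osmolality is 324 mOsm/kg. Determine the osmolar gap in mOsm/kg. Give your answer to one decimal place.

47.1 mOsm/kg

Calculated osmolality = 2·Na + glucose + urea
= 2·134 + 3.9 + 5
= 268 + 3.90 + 5
= 276.9 mOsm/kg ≈ 276.9 mOsm/kg
Osmolar gap = measured − calculated = 324 − 276.9 = 47.1 mOsm/kg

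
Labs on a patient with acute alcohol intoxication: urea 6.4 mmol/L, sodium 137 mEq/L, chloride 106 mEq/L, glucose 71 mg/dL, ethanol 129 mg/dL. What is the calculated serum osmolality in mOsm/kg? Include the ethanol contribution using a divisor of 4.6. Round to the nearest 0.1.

Calculated osmolality = 2·Na + glucose/18 + urea + ethanol/4.6
= 2·137 + 71/18 + 6.4 + 129/4.6
= 274 + 3.94 + 6.40 + 28.04
= 312.38 mOsm/kg

312.4 mOsm/kg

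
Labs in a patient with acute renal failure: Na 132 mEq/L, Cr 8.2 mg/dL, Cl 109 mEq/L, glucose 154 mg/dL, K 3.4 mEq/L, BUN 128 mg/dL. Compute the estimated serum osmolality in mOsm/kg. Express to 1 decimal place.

Calculated osmolality = 2·Na + glucose/18 + BUN/2.8
= 2·132 + 154/18 + 128/2.8
= 264 + 8.56 + 45.71
= 318.27 mOsm/kg

318.3 mOsm/kg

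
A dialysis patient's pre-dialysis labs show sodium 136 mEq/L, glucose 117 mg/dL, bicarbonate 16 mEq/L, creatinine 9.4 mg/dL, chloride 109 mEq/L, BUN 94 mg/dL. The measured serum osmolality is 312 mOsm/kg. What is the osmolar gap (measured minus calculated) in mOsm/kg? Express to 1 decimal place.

Calculated osmolality = 2·Na + glucose/18 + BUN/2.8
= 2·136 + 117/18 + 94/2.8
= 272 + 6.50 + 33.57
= 312.07 mOsm/kg ≈ 312.1 mOsm/kg
Osmolar gap = measured − calculated = 312 − 312.1 = -0.1 mOsm/kg

-0.1 mOsm/kg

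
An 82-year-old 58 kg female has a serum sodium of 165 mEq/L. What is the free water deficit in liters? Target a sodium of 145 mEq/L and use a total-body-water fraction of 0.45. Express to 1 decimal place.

TBW = 0.45 · 58 = 26.1 L
Free water deficit = TBW · (Na/145 − 1)
= 26.1 · (165/145 − 1)
= 26.1 · 0.1379
= 3.6 L

3.6 L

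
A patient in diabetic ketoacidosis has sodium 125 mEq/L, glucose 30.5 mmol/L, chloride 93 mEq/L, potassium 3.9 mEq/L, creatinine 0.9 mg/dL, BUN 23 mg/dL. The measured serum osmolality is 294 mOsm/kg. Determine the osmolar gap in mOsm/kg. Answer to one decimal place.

Calculated osmolality = 2·Na + glucose + BUN/2.8
= 2·125 + 30.5 + 23/2.8
= 250 + 30.50 + 8.21
= 288.71 mOsm/kg ≈ 288.7 mOsm/kg
Osmolar gap = measured − calculated = 294 − 288.7 = 5.3 mOsm/kg

5.3 mOsm/kg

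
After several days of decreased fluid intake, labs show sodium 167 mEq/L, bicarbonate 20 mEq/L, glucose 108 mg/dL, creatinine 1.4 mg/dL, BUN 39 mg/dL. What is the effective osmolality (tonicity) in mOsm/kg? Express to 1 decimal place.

Effective osmolality excludes urea (freely permeant across cell membranes):
2·Na + glucose/18
= 2·167 + 108/18
= 334 + 6
= 340 mOsm/kg

340.0 mOsm/kg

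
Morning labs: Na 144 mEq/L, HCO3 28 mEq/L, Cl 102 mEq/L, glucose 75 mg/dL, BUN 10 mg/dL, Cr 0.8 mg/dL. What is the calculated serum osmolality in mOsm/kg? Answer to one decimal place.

Calculated osmolality = 2·Na + glucose/18 + BUN/2.8
= 2·144 + 75/18 + 10/2.8
= 288 + 4.17 + 3.57
= 295.74 mOsm/kg

295.7 mOsm/kg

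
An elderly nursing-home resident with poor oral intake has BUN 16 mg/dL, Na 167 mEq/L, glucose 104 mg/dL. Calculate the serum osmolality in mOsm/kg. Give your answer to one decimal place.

Calculated osmolality = 2·Na + glucose/18 + BUN/2.8
= 2·167 + 104/18 + 16/2.8
= 334 + 5.78 + 5.71
= 345.49 mOsm/kg

345.5 mOsm/kg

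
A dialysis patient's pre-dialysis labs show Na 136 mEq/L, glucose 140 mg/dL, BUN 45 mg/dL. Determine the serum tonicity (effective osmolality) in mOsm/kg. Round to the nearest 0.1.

279.8 mOsm/kg

Effective osmolality excludes urea (freely permeant across cell membranes):
2·Na + glucose/18
= 2·136 + 140/18
= 272 + 7.78
= 279.78 mOsm/kg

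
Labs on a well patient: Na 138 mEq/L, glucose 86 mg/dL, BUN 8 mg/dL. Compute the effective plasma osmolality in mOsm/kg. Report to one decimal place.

280.8 mOsm/kg

Effective osmolality excludes urea (freely permeant across cell membranes):
2·Na + glucose/18
= 2·138 + 86/18
= 276 + 4.78
= 280.78 mOsm/kg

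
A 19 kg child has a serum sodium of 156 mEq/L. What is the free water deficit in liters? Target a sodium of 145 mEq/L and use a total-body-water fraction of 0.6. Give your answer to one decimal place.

TBW = 0.6 · 19 = 11.4 L
Free water deficit = TBW · (Na/145 − 1)
= 11.4 · (156/145 − 1)
= 11.4 · 0.0759
= 0.87 L

0.9 L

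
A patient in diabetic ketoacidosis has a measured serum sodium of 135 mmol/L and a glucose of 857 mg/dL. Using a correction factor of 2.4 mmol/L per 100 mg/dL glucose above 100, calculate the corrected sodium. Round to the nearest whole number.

Corrected Na = measured Na + 2.4 · (glucose − 100)/100
= 135 + 2.4 · (857 − 100)/100
= 135 + 18.2
= 153.2 mmol/L

153 mmol/L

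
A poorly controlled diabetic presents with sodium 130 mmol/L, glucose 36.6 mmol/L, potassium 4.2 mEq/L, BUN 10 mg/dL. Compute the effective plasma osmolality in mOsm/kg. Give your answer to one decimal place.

Effective osmolality excludes urea (freely permeant across cell membranes):
2·Na + glucose
= 2·130 + 36.6
= 260 + 36.6
= 296.6 mOsm/kg

296.6 mOsm/kg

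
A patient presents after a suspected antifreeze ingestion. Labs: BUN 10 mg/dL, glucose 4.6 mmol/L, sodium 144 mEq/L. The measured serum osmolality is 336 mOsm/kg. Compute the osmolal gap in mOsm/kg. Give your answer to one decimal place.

39.8 mOsm/kg

Calculated osmolality = 2·Na + glucose + BUN/2.8
= 2·144 + 4.6 + 10/2.8
= 288 + 4.60 + 3.57
= 296.17 mOsm/kg ≈ 296.2 mOsm/kg
Osmolar gap = measured − calculated = 336 − 296.2 = 39.8 mOsm/kg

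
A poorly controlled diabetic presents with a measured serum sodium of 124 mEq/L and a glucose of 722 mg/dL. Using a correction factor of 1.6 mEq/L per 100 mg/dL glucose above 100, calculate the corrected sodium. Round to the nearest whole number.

134 mEq/L

Corrected Na = measured Na + 1.6 · (glucose − 100)/100
= 124 + 1.6 · (722 − 100)/100
= 124 + 10
= 134 mEq/L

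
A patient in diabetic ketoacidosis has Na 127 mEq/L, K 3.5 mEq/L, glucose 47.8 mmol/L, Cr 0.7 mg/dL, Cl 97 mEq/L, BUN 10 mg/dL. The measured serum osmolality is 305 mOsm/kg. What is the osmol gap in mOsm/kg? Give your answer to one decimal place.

Calculated osmolality = 2·Na + glucose + BUN/2.8
= 2·127 + 47.8 + 10/2.8
= 254 + 47.80 + 3.57
= 305.37 mOsm/kg ≈ 305.4 mOsm/kg
Osmolar gap = measured − calculated = 305 − 305.4 = -0.4 mOsm/kg

-0.4 mOsm/kg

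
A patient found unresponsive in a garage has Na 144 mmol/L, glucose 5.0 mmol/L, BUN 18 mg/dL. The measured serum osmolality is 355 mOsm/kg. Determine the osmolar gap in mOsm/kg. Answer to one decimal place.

Calculated osmolality = 2·Na + glucose + BUN/2.8
= 2·144 + 5 + 18/2.8
= 288 + 5 + 6.43
= 299.43 mOsm/kg ≈ 299.4 mOsm/kg
Osmolar gap = measured − calculated = 355 − 299.4 = 55.6 mOsm/kg

55.6 mOsm/kg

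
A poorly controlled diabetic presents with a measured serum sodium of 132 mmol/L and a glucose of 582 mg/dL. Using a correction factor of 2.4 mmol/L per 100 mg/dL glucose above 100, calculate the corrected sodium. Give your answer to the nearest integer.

Corrected Na = measured Na + 2.4 · (glucose − 100)/100
= 132 + 2.4 · (582 − 100)/100
= 132 + 11.6
= 143.6 mmol/L

144 mmol/L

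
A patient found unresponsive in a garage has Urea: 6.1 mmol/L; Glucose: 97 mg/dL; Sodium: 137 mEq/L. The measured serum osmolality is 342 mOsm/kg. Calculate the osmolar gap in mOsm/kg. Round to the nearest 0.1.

56.5 mOsm/kg

Calculated osmolality = 2·Na + glucose/18 + urea
= 2·137 + 97/18 + 6.1
= 274 + 5.39 + 6.10
= 285.49 mOsm/kg ≈ 285.5 mOsm/kg
Osmolar gap = measured − calculated = 342 − 285.5 = 56.5 mOsm/kg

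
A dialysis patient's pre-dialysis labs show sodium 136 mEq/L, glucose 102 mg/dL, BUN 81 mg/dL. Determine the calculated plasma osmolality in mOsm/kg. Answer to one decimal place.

Calculated osmolality = 2·Na + glucose/18 + BUN/2.8
= 2·136 + 102/18 + 81/2.8
= 272 + 5.67 + 28.93
= 306.6 mOsm/kg

306.6 mOsm/kg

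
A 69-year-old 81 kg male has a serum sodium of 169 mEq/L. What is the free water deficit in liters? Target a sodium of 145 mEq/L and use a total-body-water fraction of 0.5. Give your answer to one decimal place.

6.7 L

TBW = 0.5 · 81 = 40.5 L
Free water deficit = TBW · (Na/145 − 1)
= 40.5 · (169/145 − 1)
= 40.5 · 0.1655
= 6.7 L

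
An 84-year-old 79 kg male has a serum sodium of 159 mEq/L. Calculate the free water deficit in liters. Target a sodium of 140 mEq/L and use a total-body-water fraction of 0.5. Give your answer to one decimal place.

TBW = 0.5 · 79 = 39.5 L
Free water deficit = TBW · (Na/140 − 1)
= 39.5 · (159/140 − 1)
= 39.5 · 0.1357
= 5.36 L

5.4 L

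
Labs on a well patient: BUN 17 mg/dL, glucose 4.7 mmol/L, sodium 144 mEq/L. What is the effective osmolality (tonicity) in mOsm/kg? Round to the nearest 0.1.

292.7 mOsm/kg

Effective osmolality excludes urea (freely permeant across cell membranes):
2·Na + glucose
= 2·144 + 4.7
= 288 + 4.7
= 292.7 mOsm/kg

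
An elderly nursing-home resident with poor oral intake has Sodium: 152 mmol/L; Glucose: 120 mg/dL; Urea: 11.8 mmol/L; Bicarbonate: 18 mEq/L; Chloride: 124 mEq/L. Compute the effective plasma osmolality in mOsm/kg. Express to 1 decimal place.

310.7 mOsm/kg

Effective osmolality excludes urea (freely permeant across cell membranes):
2·Na + glucose/18
= 2·152 + 120/18
= 304 + 6.67
= 310.67 mOsm/kg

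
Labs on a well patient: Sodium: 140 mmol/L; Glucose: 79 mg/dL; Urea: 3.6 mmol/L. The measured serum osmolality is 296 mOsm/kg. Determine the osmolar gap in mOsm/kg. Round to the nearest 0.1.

8.0 mOsm/kg

Calculated osmolality = 2·Na + glucose/18 + urea
= 2·140 + 79/18 + 3.6
= 280 + 4.39 + 3.60
= 287.99 mOsm/kg ≈ 288.0 mOsm/kg
Osmolar gap = measured − calculated = 296 − 288.0 = 8.0 mOsm/kg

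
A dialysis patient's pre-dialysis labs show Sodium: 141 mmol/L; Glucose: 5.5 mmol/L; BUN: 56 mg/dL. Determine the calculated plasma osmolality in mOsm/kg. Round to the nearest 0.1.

307.5 mOsm/kg

Calculated osmolality = 2·Na + glucose + BUN/2.8
= 2·141 + 5.5 + 56/2.8
= 282 + 5.50 + 20
= 307.5 mOsm/kg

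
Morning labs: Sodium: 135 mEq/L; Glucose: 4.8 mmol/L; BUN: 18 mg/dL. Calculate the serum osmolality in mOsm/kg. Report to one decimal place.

281.2 mOsm/kg

Calculated osmolality = 2·Na + glucose + BUN/2.8
= 2·135 + 4.8 + 18/2.8
= 270 + 4.80 + 6.43
= 281.23 mOsm/kg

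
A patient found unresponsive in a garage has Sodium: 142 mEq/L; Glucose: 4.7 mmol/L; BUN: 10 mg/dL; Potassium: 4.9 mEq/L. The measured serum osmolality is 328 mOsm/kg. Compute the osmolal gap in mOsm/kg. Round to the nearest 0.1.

35.7 mOsm/kg

Calculated osmolality = 2·Na + glucose + BUN/2.8
= 2·142 + 4.7 + 10/2.8
= 284 + 4.70 + 3.57
= 292.27 mOsm/kg ≈ 292.3 mOsm/kg
Osmolar gap = measured − calculated = 328 − 292.3 = 35.7 mOsm/kg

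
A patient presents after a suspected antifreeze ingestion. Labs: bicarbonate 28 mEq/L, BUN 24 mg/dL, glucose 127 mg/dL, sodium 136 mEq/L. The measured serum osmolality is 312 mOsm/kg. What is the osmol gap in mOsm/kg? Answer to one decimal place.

Calculated osmolality = 2·Na + glucose/18 + BUN/2.8
= 2·136 + 127/18 + 24/2.8
= 272 + 7.06 + 8.57
= 287.63 mOsm/kg ≈ 287.6 mOsm/kg
Osmolar gap = measured − calculated = 312 − 287.6 = 24.4 mOsm/kg

24.4 mOsm/kg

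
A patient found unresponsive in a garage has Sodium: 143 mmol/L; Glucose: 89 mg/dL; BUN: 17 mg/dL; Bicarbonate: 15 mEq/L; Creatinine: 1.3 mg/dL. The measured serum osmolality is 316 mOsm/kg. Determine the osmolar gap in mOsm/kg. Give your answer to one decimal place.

Calculated osmolality = 2·Na + glucose/18 + BUN/2.8
= 2·143 + 89/18 + 17/2.8
= 286 + 4.94 + 6.07
= 297.01 mOsm/kg ≈ 297.0 mOsm/kg
Osmolar gap = measured − calculated = 316 − 297.0 = 19.0 mOsm/kg

19.0 mOsm/kg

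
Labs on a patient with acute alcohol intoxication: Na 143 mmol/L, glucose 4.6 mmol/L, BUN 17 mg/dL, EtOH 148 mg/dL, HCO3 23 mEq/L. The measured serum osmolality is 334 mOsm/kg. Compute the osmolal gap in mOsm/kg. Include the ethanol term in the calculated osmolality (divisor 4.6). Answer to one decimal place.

Calculated osmolality = 2·Na + glucose + BUN/2.8 + ethanol/4.6
= 2·143 + 4.6 + 17/2.8 + 148/4.6
= 286 + 4.60 + 6.07 + 32.17
= 328.84 mOsm/kg ≈ 328.8 mOsm/kg
Osmolar gap = measured − calculated = 334 − 328.8 = 5.2 mOsm/kg

5.2 mOsm/kg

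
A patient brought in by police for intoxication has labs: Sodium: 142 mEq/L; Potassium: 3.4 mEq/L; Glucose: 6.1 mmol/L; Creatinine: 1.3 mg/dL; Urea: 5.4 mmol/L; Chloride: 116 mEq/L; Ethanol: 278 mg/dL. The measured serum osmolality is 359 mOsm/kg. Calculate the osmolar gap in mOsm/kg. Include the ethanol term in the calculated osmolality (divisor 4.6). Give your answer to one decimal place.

3.1 mOsm/kg

Calculated osmolality = 2·Na + glucose + urea + ethanol/4.6
= 2·142 + 6.1 + 5.4 + 278/4.6
= 284 + 6.10 + 5.40 + 60.43
= 355.93 mOsm/kg ≈ 355.9 mOsm/kg
Osmolar gap = measured − calculated = 359 − 355.9 = 3.1 mOsm/kg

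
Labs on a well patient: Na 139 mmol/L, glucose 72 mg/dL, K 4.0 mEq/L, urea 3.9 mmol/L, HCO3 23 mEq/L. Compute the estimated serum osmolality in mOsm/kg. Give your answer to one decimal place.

285.9 mOsm/kg

Calculated osmolality = 2·Na + glucose/18 + urea
= 2·139 + 72/18 + 3.9
= 278 + 4 + 3.90
= 285.9 mOsm/kg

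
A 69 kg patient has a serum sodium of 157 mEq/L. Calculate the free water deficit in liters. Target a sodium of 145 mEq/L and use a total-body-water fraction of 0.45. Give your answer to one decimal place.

TBW = 0.45 · 69 = 31.05 L
Free water deficit = TBW · (Na/145 − 1)
= 31.05 · (157/145 − 1)
= 31.05 · 0.0828
= 2.57 L

2.6 L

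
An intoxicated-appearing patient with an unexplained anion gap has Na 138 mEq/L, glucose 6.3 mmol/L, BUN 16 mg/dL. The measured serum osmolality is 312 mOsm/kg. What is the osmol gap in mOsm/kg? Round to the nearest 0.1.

24.0 mOsm/kg

Calculated osmolality = 2·Na + glucose + BUN/2.8
= 2·138 + 6.3 + 16/2.8
= 276 + 6.30 + 5.71
= 288.01 mOsm/kg ≈ 288.0 mOsm/kg
Osmolar gap = measured − calculated = 312 − 288.0 = 24.0 mOsm/kg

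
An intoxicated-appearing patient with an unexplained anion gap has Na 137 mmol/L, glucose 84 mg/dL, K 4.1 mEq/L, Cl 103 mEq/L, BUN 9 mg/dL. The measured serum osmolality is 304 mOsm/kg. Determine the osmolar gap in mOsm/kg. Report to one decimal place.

Calculated osmolality = 2·Na + glucose/18 + BUN/2.8
= 2·137 + 84/18 + 9/2.8
= 274 + 4.67 + 3.21
= 281.88 mOsm/kg ≈ 281.9 mOsm/kg
Osmolar gap = measured − calculated = 304 − 281.9 = 22.1 mOsm/kg

22.1 mOsm/kg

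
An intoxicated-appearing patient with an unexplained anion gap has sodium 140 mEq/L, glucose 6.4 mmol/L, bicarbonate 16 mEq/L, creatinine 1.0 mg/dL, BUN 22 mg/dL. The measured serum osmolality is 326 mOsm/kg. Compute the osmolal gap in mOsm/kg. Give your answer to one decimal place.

31.7 mOsm/kg

Calculated osmolality = 2·Na + glucose + BUN/2.8
= 2·140 + 6.4 + 22/2.8
= 280 + 6.40 + 7.86
= 294.26 mOsm/kg ≈ 294.3 mOsm/kg
Osmolar gap = measured − calculated = 326 − 294.3 = 31.7 mOsm/kg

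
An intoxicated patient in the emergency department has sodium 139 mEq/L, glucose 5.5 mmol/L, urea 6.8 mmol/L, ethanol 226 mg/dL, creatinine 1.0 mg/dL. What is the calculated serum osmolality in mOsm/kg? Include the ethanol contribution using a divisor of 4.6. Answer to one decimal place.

Calculated osmolality = 2·Na + glucose + urea + ethanol/4.6
= 2·139 + 5.5 + 6.8 + 226/4.6
= 278 + 5.50 + 6.80 + 49.13
= 339.43 mOsm/kg

339.4 mOsm/kg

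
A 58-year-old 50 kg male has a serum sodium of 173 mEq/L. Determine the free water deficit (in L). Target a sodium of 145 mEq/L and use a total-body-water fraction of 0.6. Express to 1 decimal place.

5.8 L

TBW = 0.6 · 50 = 30 L
Free water deficit = TBW · (Na/145 − 1)
= 30 · (173/145 − 1)
= 30 · 0.1931
= 5.79 L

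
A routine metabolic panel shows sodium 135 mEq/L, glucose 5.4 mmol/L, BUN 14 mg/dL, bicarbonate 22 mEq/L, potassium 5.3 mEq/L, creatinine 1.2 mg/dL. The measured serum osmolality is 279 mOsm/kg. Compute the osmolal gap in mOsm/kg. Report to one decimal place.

Calculated osmolality = 2·Na + glucose + BUN/2.8
= 2·135 + 5.4 + 14/2.8
= 270 + 5.40 + 5
= 280.4 mOsm/kg ≈ 280.4 mOsm/kg
Osmolar gap = measured − calculated = 279 − 280.4 = -1.4 mOsm/kg

-1.4 mOsm/kg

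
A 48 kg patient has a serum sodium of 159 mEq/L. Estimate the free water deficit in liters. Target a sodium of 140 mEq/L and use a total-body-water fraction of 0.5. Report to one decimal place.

TBW = 0.5 · 48 = 24 L
Free water deficit = TBW · (Na/140 − 1)
= 24 · (159/140 − 1)
= 24 · 0.1357
= 3.26 L

3.3 L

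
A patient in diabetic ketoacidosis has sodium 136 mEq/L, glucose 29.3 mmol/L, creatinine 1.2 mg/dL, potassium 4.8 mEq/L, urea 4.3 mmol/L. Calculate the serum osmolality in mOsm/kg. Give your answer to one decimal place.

305.6 mOsm/kg

Calculated osmolality = 2·Na + glucose + urea
= 2·136 + 29.3 + 4.3
= 272 + 29.30 + 4.30
= 305.6 mOsm/kg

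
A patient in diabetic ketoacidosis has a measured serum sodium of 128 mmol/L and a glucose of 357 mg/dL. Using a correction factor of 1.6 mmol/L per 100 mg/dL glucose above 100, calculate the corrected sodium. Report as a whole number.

132 mmol/L

Corrected Na = measured Na + 1.6 · (glucose − 100)/100
= 128 + 1.6 · (357 − 100)/100
= 128 + 4.1
= 132.1 mmol/L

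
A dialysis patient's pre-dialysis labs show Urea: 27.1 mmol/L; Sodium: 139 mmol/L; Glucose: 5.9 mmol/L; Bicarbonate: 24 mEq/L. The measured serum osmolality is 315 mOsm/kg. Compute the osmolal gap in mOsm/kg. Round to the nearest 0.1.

Calculated osmolality = 2·Na + glucose + urea
= 2·139 + 5.9 + 27.1
= 278 + 5.90 + 27.10
= 311 mOsm/kg ≈ 311.0 mOsm/kg
Osmolar gap = measured − calculated = 315 − 311.0 = 4.0 mOsm/kg

4.0 mOsm/kg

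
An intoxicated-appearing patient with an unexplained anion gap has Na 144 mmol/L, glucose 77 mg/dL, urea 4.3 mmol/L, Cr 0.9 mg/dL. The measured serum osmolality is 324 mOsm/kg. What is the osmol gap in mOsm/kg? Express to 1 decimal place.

Calculated osmolality = 2·Na + glucose/18 + urea
= 2·144 + 77/18 + 4.3
= 288 + 4.28 + 4.30
= 296.58 mOsm/kg ≈ 296.6 mOsm/kg
Osmolar gap = measured − calculated = 324 − 296.6 = 27.4 mOsm/kg

27.4 mOsm/kg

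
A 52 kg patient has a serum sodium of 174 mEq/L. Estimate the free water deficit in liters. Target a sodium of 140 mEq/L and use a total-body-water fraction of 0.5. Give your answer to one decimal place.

6.3 L

TBW = 0.5 · 52 = 26 L
Free water deficit = TBW · (Na/140 − 1)
= 26 · (174/140 − 1)
= 26 · 0.2429
= 6.32 L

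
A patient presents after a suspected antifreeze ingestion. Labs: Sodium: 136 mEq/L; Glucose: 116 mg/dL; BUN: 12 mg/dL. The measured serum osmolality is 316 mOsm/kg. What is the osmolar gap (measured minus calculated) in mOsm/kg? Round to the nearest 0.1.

33.3 mOsm/kg

Calculated osmolality = 2·Na + glucose/18 + BUN/2.8
= 2·136 + 116/18 + 12/2.8
= 272 + 6.44 + 4.29
= 282.73 mOsm/kg ≈ 282.7 mOsm/kg
Osmolar gap = measured − calculated = 316 − 282.7 = 33.3 mOsm/kg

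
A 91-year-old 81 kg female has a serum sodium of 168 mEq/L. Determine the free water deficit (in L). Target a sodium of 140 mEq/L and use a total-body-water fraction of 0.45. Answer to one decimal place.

TBW = 0.45 · 81 = 36.45 L
Free water deficit = TBW · (Na/140 − 1)
= 36.45 · (168/140 − 1)
= 36.45 · 0.2
= 7.29 L

7.3 L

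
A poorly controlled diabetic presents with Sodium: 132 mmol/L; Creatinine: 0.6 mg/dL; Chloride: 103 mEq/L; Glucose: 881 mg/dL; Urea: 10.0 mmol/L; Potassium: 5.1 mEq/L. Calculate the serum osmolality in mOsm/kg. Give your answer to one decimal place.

Calculated osmolality = 2·Na + glucose/18 + urea
= 2·132 + 881/18 + 10
= 264 + 48.94 + 10
= 322.94 mOsm/kg

322.9 mOsm/kg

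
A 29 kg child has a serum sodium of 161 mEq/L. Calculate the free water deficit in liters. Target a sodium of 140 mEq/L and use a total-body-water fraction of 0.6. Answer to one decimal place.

TBW = 0.6 · 29 = 17.4 L
Free water deficit = TBW · (Na/140 − 1)
= 17.4 · (161/140 − 1)
= 17.4 · 0.15
= 2.61 L

2.6 L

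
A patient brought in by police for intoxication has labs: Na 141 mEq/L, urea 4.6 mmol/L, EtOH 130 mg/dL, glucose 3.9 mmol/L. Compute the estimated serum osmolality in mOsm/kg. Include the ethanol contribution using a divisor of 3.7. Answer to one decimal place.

Calculated osmolality = 2·Na + glucose + urea + ethanol/3.7
= 2·141 + 3.9 + 4.6 + 130/3.7
= 282 + 3.90 + 4.60 + 35.14
= 325.64 mOsm/kg

325.6 mOsm/kg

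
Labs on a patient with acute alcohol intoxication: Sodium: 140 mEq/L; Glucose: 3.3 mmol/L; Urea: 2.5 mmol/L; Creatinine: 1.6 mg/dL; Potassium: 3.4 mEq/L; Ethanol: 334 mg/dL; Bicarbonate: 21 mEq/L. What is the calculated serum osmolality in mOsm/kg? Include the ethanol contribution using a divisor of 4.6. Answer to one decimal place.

Calculated osmolality = 2·Na + glucose + urea + ethanol/4.6
= 2·140 + 3.3 + 2.5 + 334/4.6
= 280 + 3.30 + 2.50 + 72.61
= 358.41 mOsm/kg

358.4 mOsm/kg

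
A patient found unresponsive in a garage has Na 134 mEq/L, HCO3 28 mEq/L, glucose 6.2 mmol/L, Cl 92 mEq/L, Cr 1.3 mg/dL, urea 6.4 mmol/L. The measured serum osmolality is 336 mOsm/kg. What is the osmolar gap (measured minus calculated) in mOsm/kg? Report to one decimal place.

55.4 mOsm/kg

Calculated osmolality = 2·Na + glucose + urea
= 2·134 + 6.2 + 6.4
= 268 + 6.20 + 6.40
= 280.6 mOsm/kg ≈ 280.6 mOsm/kg
Osmolar gap = measured − calculated = 336 − 280.6 = 55.4 mOsm/kg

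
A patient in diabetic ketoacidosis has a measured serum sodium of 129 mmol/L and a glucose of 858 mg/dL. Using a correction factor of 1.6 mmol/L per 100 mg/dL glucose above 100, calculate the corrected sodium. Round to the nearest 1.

Corrected Na = measured Na + 1.6 · (glucose − 100)/100
= 129 + 1.6 · (858 − 100)/100
= 129 + 12.1
= 141.1 mmol/L

141 mmol/L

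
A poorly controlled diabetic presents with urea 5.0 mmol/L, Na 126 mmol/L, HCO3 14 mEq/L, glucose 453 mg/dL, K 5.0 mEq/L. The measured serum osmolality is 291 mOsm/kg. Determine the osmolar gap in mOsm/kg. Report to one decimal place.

8.8 mOsm/kg

Calculated osmolality = 2·Na + glucose/18 + urea
= 2·126 + 453/18 + 5
= 252 + 25.17 + 5
= 282.17 mOsm/kg ≈ 282.2 mOsm/kg
Osmolar gap = measured − calculated = 291 − 282.2 = 8.8 mOsm/kg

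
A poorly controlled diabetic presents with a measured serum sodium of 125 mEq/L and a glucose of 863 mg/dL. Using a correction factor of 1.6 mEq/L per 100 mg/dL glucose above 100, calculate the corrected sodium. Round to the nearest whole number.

137 mEq/L

Corrected Na = measured Na + 1.6 · (glucose − 100)/100
= 125 + 1.6 · (863 − 100)/100
= 125 + 12.2
= 137.2 mEq/L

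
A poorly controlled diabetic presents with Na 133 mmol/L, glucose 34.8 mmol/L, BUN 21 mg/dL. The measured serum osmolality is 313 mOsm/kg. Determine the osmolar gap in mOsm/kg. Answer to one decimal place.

4.7 mOsm/kg

Calculated osmolality = 2·Na + glucose + BUN/2.8
= 2·133 + 34.8 + 21/2.8
= 266 + 34.80 + 7.50
= 308.3 mOsm/kg ≈ 308.3 mOsm/kg
Osmolar gap = measured − calculated = 313 − 308.3 = 4.7 mOsm/kg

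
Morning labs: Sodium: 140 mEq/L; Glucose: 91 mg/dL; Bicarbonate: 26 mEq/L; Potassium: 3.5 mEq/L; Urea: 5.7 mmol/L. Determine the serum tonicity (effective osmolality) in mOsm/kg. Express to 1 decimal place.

Effective osmolality excludes urea (freely permeant across cell membranes):
2·Na + glucose/18
= 2·140 + 91/18
= 280 + 5.06
= 285.06 mOsm/kg

285.1 mOsm/kg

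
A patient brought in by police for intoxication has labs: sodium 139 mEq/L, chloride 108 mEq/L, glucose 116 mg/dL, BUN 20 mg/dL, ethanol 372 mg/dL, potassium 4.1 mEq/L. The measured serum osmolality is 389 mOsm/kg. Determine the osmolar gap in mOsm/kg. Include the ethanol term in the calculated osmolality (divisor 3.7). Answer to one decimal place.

-3.1 mOsm/kg

Calculated osmolality = 2·Na + glucose/18 + BUN/2.8 + ethanol/3.7
= 2·139 + 116/18 + 20/2.8 + 372/3.7
= 278 + 6.44 + 7.14 + 100.54
= 392.12 mOsm/kg ≈ 392.1 mOsm/kg
Osmolar gap = measured − calculated = 389 − 392.1 = -3.1 mOsm/kg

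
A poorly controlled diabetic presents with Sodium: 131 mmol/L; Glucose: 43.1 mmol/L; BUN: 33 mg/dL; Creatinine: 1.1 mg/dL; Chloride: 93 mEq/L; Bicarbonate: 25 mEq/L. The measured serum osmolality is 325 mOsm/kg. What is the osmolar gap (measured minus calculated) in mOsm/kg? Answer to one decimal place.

Calculated osmolality = 2·Na + glucose + BUN/2.8
= 2·131 + 43.1 + 33/2.8
= 262 + 43.10 + 11.79
= 316.89 mOsm/kg ≈ 316.9 mOsm/kg
Osmolar gap = measured − calculated = 325 − 316.9 = 8.1 mOsm/kg

8.1 mOsm/kg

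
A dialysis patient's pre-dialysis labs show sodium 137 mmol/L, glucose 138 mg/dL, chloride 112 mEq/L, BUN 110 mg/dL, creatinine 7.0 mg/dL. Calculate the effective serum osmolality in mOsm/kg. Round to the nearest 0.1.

Effective osmolality excludes urea (freely permeant across cell membranes):
2·Na + glucose/18
= 2·137 + 138/18
= 274 + 7.67
= 281.67 mOsm/kg

281.7 mOsm/kg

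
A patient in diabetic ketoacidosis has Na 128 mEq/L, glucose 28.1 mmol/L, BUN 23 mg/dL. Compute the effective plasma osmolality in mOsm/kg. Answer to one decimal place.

284.1 mOsm/kg

Effective osmolality excludes urea (freely permeant across cell membranes):
2·Na + glucose
= 2·128 + 28.1
= 256 + 28.1
= 284.1 mOsm/kg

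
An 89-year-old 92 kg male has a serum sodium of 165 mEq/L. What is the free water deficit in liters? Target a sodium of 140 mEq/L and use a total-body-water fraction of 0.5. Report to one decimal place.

8.2 L

TBW = 0.5 · 92 = 46 L
Free water deficit = TBW · (Na/140 − 1)
= 46 · (165/140 − 1)
= 46 · 0.1786
= 8.22 L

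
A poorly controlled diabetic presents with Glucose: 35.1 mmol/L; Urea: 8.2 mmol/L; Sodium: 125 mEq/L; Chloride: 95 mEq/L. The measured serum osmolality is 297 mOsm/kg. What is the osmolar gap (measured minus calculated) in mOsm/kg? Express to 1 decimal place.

3.7 mOsm/kg

Calculated osmolality = 2·Na + glucose + urea
= 2·125 + 35.1 + 8.2
= 250 + 35.10 + 8.20
= 293.3 mOsm/kg ≈ 293.3 mOsm/kg
Osmolar gap = measured − calculated = 297 − 293.3 = 3.7 mOsm/kg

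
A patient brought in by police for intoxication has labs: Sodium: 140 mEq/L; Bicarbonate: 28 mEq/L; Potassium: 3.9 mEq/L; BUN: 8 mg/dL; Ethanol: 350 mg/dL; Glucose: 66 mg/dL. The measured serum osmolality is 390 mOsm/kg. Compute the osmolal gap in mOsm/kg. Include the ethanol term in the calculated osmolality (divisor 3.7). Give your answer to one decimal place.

8.9 mOsm/kg

Calculated osmolality = 2·Na + glucose/18 + BUN/2.8 + ethanol/3.7
= 2·140 + 66/18 + 8/2.8 + 350/3.7
= 280 + 3.67 + 2.86 + 94.59
= 381.12 mOsm/kg ≈ 381.1 mOsm/kg
Osmolar gap = measured − calculated = 390 − 381.1 = 8.9 mOsm/kg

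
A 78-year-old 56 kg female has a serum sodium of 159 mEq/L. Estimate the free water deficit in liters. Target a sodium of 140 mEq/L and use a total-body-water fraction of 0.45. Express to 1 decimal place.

3.4 L

TBW = 0.45 · 56 = 25.2 L
Free water deficit = TBW · (Na/140 − 1)
= 25.2 · (159/140 − 1)
= 25.2 · 0.1357
= 3.42 L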